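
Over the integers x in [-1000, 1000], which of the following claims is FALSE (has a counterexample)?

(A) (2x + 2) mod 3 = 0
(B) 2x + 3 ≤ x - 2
(A) x = 0: LHS = (2·0 + 2) mod 3 = 2 mod 3 = 2; 2 = 0 — FAILS
(B) x = 0: LHS = 2·0 + 3 = 3, RHS = 0 - 2 = -2; 3 ≤ -2 — FAILS

Answer: Both A and B are false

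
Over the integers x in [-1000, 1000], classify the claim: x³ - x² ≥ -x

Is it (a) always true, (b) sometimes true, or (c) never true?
Holds at x = 0: LHS = 0³ - 0² = 0, RHS = -0 = 0; 0 ≥ 0 — holds
Fails at x = -1: LHS = (-1)³ - (-1)² = -2, RHS = -(-1) = 1; -2 ≥ 1 — FAILS
It is satisfied by some integers in the range but not all.

Answer: Sometimes true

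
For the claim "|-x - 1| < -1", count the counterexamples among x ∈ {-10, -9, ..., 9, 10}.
Counterexamples in [-10, 10]: {-10, -9, -8, -7, -6, -5, -4, -3, -2, -1, 0, 1, 2, 3, 4, 5, 6, 7, 8, 9, 10}.

Counting them gives 21 values.

Answer: 21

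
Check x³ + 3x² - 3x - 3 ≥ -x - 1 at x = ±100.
x = 100: LHS = 100³ + 3·100² - 3·100 - 3 = 1029697, RHS = -100 - 1 = -101; 1029697 ≥ -101 — holds
x = -100: LHS = (-100)³ + 3·(-100)² - 3·(-100) - 3 = -969703, RHS = -(-100) - 1 = 99; -969703 ≥ 99 — FAILS

Answer: Partially: holds for x = 100, fails for x = -100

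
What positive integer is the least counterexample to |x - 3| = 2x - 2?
Testing positive integers:
x = 1: LHS = |1 - 3| = |-2| = 2, RHS = 2·1 - 2 = 0; 2 = 0 — FAILS  ← smallest positive counterexample

Answer: x = 1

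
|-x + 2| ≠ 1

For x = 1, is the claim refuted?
Substitute x = 1 into the relation:
x = 1: LHS = |-1 + 2| = |1| = 1; 1 ≠ 1 — FAILS

Since the claim fails at x = 1, this value is a counterexample.

Answer: Yes, x = 1 is a counterexample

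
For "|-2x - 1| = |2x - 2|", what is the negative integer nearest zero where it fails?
Testing negative integers from -1 downward:
x = -1: LHS = |-2·(-1) - 1| = |1| = 1, RHS = |2·(-1) - 2| = |-4| = 4; 1 = 4 — FAILS  ← closest negative counterexample to 0

Answer: x = -1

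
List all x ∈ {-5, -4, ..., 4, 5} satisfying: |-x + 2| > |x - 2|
Over all integers in [-5, 5], LHS − RHS is largest at x = 0, where it equals 0:
x = 0: LHS = |-0 + 2| = |2| = 2, RHS = |0 - 2| = |-2| = 2; 2 > 2 — FAILS
At the ends of the range:
x = -5: LHS = |-(-5) + 2| = |7| = 7, RHS = |(-5) - 2| = |-7| = 7; 7 > 7 — FAILS
x = 5: LHS = |-5 + 2| = |-3| = 3, RHS = |5 - 2| = |3| = 3; 3 > 3 — FAILS
Hence LHS − RHS is never positive, i.e. LHS ≤ RHS throughout, so the claimed relation (>) fails for every integer in [-5, 5].

Answer: None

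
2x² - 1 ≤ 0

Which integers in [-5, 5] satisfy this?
Holds for: {0}
Fails for: {-5, -4, -3, -2, -1, 1, 2, 3, 4, 5}

Answer: {0}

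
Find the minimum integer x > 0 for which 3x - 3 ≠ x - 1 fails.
Testing positive integers:
x = 1: LHS = 3·1 - 3 = 0, RHS = 1 - 1 = 0; 0 ≠ 0 — FAILS  ← smallest positive counterexample

Answer: x = 1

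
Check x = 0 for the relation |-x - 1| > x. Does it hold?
x = 0: LHS = |-0 - 1| = |-1| = 1; 1 > 0 — holds

The relation is satisfied at x = 0.

Answer: Yes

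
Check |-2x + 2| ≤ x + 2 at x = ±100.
x = 100: LHS = |-2·100 + 2| = |-198| = 198, RHS = 100 + 2 = 102; 198 ≤ 102 — FAILS
x = -100: LHS = |-2·(-100) + 2| = |202| = 202, RHS = (-100) + 2 = -98; 202 ≤ -98 — FAILS

Answer: No, fails for both x = 100 and x = -100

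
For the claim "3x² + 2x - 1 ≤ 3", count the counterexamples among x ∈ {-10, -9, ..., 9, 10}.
Counterexamples in [-10, 10]: {-10, -9, -8, -7, -6, -5, -4, -3, -2, 1, 2, 3, 4, 5, 6, 7, 8, 9, 10}.

Counting them gives 19 values.

Answer: 19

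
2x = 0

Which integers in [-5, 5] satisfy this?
Holds for: {0}
Fails for: {-5, -4, -3, -2, -1, 1, 2, 3, 4, 5}

Answer: {0}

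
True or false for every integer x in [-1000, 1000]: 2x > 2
The claim fails at x = 0:
x = 0: LHS = 2·0 = 0; 0 > 2 — FAILS

Because a single integer refutes it, the statement is false.

Answer: False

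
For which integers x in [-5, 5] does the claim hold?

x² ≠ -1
Over all integers in [-5, 5], LHS − RHS is always positive; it is smallest at x = 0, where it equals 1:
x = 0: LHS = 0² = 0; 0 ≠ -1 — holds
At the ends of the range:
x = -5: LHS = (-5)² = 25; 25 ≠ -1 — holds
x = 5: LHS = 5² = 25; 25 ≠ -1 — holds
Hence LHS − RHS is never 0, i.e. the two sides are never equal, so the relation holds for every integer in [-5, 5].

Answer: All integers in [-5, 5]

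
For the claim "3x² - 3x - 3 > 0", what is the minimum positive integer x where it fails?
Testing positive integers:
x = 1: LHS = 3·1² - 3·1 - 3 = -3; -3 > 0 — FAILS  ← smallest positive counterexample

Answer: x = 1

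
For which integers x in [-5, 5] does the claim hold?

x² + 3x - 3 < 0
Holds for: {-3, -2, -1, 0}
Fails for: {-5, -4, 1, 2, 3, 4, 5}

Answer: {-3, -2, -1, 0}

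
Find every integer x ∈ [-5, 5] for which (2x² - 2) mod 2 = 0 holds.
For a polynomial with integer coefficients, its value mod 2 depends only on x mod 2, so it suffices to check one representative of each residue class, x = 0, 1:
x = 0: LHS = (2·0² - 2) mod 2 = (-2) mod 2 = 0; 0 = 0 — holds
x = 1: LHS = (2·1² - 2) mod 2 = 0 mod 2 = 0; 0 = 0 — holds
The relation holds in every residue class, so the relation holds for every integer in [-5, 5].

Answer: All integers in [-5, 5]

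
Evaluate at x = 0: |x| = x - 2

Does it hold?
x = 0: LHS = |0| = 0, RHS = 0 - 2 = -2; 0 = -2 — FAILS

The relation fails at x = 0, so x = 0 is a counterexample.

Answer: No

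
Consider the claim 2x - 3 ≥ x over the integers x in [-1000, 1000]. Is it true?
The claim fails at x = 0:
x = 0: LHS = 2·0 - 3 = -3; -3 ≥ 0 — FAILS

Because a single integer refutes it, the statement is false.

Answer: False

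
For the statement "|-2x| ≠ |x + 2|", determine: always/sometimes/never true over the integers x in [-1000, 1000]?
Holds at x = 0: LHS = |-2·0| = |0| = 0, RHS = |0 + 2| = |2| = 2; 0 ≠ 2 — holds
Fails at x = 2: LHS = |-2·2| = |-4| = 4, RHS = |2 + 2| = |4| = 4; 4 ≠ 4 — FAILS
It is satisfied by some integers in the range but not all.

Answer: Sometimes true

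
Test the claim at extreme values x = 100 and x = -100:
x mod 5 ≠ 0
x = 100: LHS = 100 mod 5 = 0; 0 ≠ 0 — FAILS
x = -100: LHS = (-100) mod 5 = 0; 0 ≠ 0 — FAILS

Answer: No, fails for both x = 100 and x = -100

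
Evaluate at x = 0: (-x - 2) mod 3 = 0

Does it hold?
x = 0: LHS = (-0 - 2) mod 3 = (-2) mod 3 = 1; 1 = 0 — FAILS

The relation fails at x = 0, so x = 0 is a counterexample.

Answer: No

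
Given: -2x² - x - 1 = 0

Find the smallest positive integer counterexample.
Testing positive integers:
x = 1: LHS = -2·1² - 1 - 1 = -4; -4 = 0 — FAILS  ← smallest positive counterexample

Answer: x = 1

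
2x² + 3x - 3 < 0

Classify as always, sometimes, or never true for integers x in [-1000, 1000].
Holds at x = 0: LHS = 2·0² + 3·0 - 3 = -3; -3 < 0 — holds
Fails at x = 1: LHS = 2·1² + 3·1 - 3 = 2; 2 < 0 — FAILS
It is satisfied by some integers in the range but not all.

Answer: Sometimes true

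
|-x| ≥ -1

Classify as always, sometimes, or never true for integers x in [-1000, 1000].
An absolute value is never negative, so the left side is ≥ 0 for every x, while the right side is -1. Tightest case in [-1000, 1000] is x = 0:
x = 0: LHS = |-0| = |0| = 0; 0 ≥ -1 — holds
Hence LHS − RHS is never negative, i.e. LHS ≥ RHS throughout, so the relation holds for every integer in [-1000, 1000].

No counterexample exists.

Answer: Always true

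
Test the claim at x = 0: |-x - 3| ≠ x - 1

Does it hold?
x = 0: LHS = |-0 - 3| = |-3| = 3, RHS = 0 - 1 = -1; 3 ≠ -1 — holds

The relation is satisfied at x = 0.

Answer: Yes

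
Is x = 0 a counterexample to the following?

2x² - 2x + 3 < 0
Substitute x = 0 into the relation:
x = 0: LHS = 2·0² - 2·0 + 3 = 3; 3 < 0 — FAILS

Since the claim fails at x = 0, this value is a counterexample.

Answer: Yes, x = 0 is a counterexample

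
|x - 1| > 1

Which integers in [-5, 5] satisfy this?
Holds for: {-5, -4, -3, -2, -1, 3, 4, 5}
Fails for: {0, 1, 2}

Answer: {-5, -4, -3, -2, -1, 3, 4, 5}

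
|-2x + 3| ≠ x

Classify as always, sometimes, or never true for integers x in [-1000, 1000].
Holds at x = 0: LHS = |-2·0 + 3| = |3| = 3; 3 ≠ 0 — holds
Fails at x = 1: LHS = |-2·1 + 3| = |1| = 1; 1 ≠ 1 — FAILS
It is satisfied by some integers in the range but not all.

Answer: Sometimes true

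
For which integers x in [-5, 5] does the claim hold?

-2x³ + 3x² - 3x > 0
Holds for: {-5, -4, -3, -2, -1}
Fails for: {0, 1, 2, 3, 4, 5}

Answer: {-5, -4, -3, -2, -1}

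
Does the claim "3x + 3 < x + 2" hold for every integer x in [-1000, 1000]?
The claim fails at x = 0:
x = 0: LHS = 3·0 + 3 = 3, RHS = 0 + 2 = 2; 3 < 2 — FAILS

Because a single integer refutes it, the statement is false.

Answer: False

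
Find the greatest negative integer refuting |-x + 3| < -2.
Testing negative integers from -1 downward:
x = -1: LHS = |-(-1) + 3| = |4| = 4; 4 < -2 — FAILS  ← closest negative counterexample to 0

Answer: x = -1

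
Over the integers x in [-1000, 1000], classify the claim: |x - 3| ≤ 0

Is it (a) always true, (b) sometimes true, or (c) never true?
Holds at x = 3: LHS = |3 - 3| = |0| = 0; 0 ≤ 0 — holds
Fails at x = 0: LHS = |0 - 3| = |-3| = 3; 3 ≤ 0 — FAILS
It is satisfied by some integers in the range but not all.

Answer: Sometimes true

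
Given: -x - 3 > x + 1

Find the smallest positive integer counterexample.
Testing positive integers:
x = 1: LHS = -1 - 3 = -4, RHS = 1 + 1 = 2; -4 > 2 — FAILS  ← smallest positive counterexample

Answer: x = 1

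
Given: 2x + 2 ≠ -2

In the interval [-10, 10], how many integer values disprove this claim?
Counterexamples in [-10, 10]: {-2}.

Counting them gives 1 values.

Answer: 1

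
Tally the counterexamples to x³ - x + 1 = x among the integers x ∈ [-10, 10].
Counterexamples in [-10, 10]: {-10, -9, -8, -7, -6, -5, -4, -3, -2, -1, 0, 2, 3, 4, 5, 6, 7, 8, 9, 10}.

Counting them gives 20 values.

Answer: 20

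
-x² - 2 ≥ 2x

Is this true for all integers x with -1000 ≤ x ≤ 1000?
The claim fails at x = 0:
x = 0: LHS = -0² - 2 = -2, RHS = 2·0 = 0; -2 ≥ 0 — FAILS

Because a single integer refutes it, the statement is false.

Answer: False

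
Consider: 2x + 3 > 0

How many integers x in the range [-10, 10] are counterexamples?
Counterexamples in [-10, 10]: {-10, -9, -8, -7, -6, -5, -4, -3, -2}.

Counting them gives 9 values.

Answer: 9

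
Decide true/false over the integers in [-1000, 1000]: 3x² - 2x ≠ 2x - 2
Over all integers in [-1000, 1000], LHS − RHS is always positive; it is smallest at x = 1, where it equals 1:
x = 1: LHS = 3·1² - 2·1 = 1, RHS = 2·1 - 2 = 0; 1 ≠ 0 — holds
At the ends of the range:
x = -1000: LHS = 3·(-1000)² - 2·(-1000) = 3002000, RHS = 2·(-1000) - 2 = -2002; 3002000 ≠ -2002 — holds
x = 1000: LHS = 3·1000² - 2·1000 = 2998000, RHS = 2·1000 - 2 = 1998; 2998000 ≠ 1998 — holds
Hence LHS − RHS is never 0, i.e. the two sides are never equal, so the relation holds for every integer in [-1000, 1000].

No counterexample exists.

Answer: True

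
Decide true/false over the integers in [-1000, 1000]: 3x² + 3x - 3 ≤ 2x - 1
The claim fails at x = 1:
x = 1: LHS = 3·1² + 3·1 - 3 = 3, RHS = 2·1 - 1 = 1; 3 ≤ 1 — FAILS

Because a single integer refutes it, the statement is false.

Answer: False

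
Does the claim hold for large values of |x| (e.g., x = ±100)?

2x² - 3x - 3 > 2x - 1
x = 100: LHS = 2·100² - 3·100 - 3 = 19697, RHS = 2·100 - 1 = 199; 19697 > 199 — holds
x = -100: LHS = 2·(-100)² - 3·(-100) - 3 = 20297, RHS = 2·(-100) - 1 = -201; 20297 > -201 — holds

Answer: Yes, holds for both x = 100 and x = -100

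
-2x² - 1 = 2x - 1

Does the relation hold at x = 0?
x = 0: LHS = -2·0² - 1 = -1, RHS = 2·0 - 1 = -1; -1 = -1 — holds

The relation is satisfied at x = 0.

Answer: Yes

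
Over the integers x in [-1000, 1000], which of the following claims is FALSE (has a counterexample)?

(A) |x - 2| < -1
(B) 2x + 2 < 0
(A) x = 0: LHS = |0 - 2| = |-2| = 2; 2 < -1 — FAILS
(B) x = 0: LHS = 2·0 + 2 = 2; 2 < 0 — FAILS

Answer: Both A and B are false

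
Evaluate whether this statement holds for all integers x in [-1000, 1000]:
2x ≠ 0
The claim fails at x = 0:
x = 0: LHS = 2·0 = 0; 0 ≠ 0 — FAILS

Because a single integer refutes it, the statement is false.

Answer: False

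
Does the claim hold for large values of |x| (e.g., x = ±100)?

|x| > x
x = 100: LHS = |100| = 100; 100 > 100 — FAILS
x = -100: LHS = |-100| = 100; 100 > -100 — holds

Answer: Partially: fails for x = 100, holds for x = -100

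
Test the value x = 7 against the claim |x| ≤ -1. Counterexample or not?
Substitute x = 7 into the relation:
x = 7: LHS = |7| = 7; 7 ≤ -1 — FAILS

Since the claim fails at x = 7, this value is a counterexample.

Answer: Yes, x = 7 is a counterexample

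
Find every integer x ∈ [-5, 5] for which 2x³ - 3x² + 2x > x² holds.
Holds for: {2, 3, 4, 5}
Fails for: {-5, -4, -3, -2, -1, 0, 1}

Answer: {2, 3, 4, 5}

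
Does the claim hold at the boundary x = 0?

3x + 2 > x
x = 0: LHS = 3·0 + 2 = 2; 2 > 0 — holds

The relation is satisfied at x = 0.

Answer: Yes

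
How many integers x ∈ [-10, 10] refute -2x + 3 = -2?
Counterexamples in [-10, 10]: {-10, -9, -8, -7, -6, -5, -4, -3, -2, -1, 0, 1, 2, 3, 4, 5, 6, 7, 8, 9, 10}.

Counting them gives 21 values.

Answer: 21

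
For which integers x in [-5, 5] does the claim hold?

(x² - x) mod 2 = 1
For a polynomial with integer coefficients, its value mod 2 depends only on x mod 2, so it suffices to check one representative of each residue class, x = 0, 1:
x = 0: LHS = (0² - 0) mod 2 = 0 mod 2 = 0; 0 = 1 — FAILS
x = 1: LHS = (1² - 1) mod 2 = 0 mod 2 = 0; 0 = 1 — FAILS
The relation fails in every residue class, so the claimed relation (=) fails for every integer in [-5, 5].

Answer: None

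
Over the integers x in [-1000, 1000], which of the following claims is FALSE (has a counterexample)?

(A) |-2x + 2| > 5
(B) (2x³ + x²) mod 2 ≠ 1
(A) x = 0: LHS = |-2·0 + 2| = |2| = 2; 2 > 5 — FAILS
(B) x = 1: LHS = (2·1³ + 1²) mod 2 = 3 mod 2 = 1; 1 ≠ 1 — FAILS

Answer: Both A and B are false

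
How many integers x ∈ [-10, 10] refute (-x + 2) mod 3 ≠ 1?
Counterexamples in [-10, 10]: {-8, -5, -2, 1, 4, 7, 10}.

Counting them gives 7 values.

Answer: 7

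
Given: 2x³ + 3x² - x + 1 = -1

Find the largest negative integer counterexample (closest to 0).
Testing negative integers from -1 downward:
x = -1: LHS = 2·(-1)³ + 3·(-1)² - (-1) + 1 = 3; 3 = -1 — FAILS  ← closest negative counterexample to 0

Answer: x = -1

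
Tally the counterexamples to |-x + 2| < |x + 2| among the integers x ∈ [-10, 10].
Counterexamples in [-10, 10]: {-10, -9, -8, -7, -6, -5, -4, -3, -2, -1, 0}.

Counting them gives 11 values.

Answer: 11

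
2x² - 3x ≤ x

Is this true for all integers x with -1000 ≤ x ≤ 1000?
The claim fails at x = -1:
x = -1: LHS = 2·(-1)² - 3·(-1) = 5; 5 ≤ -1 — FAILS

Because a single integer refutes it, the statement is false.

Answer: False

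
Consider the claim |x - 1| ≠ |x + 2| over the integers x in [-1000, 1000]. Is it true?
Track d = LHS − RHS over the integers in [-1000, 1000]. Equality would need d = 0, but d changes sign only between consecutive integers, jumping over 0:
x = -1: LHS = |(-1) - 1| = |-2| = 2, RHS = |(-1) + 2| = |1| = 1; 2 ≠ 1 — holds  (d = 1)
x = 0: LHS = |0 - 1| = |-1| = 1, RHS = |0 + 2| = |2| = 2; 1 ≠ 2 — holds  (d = -1)
Away from these crossings d keeps a constant sign, and checking every integer in [-1000, 1000] confirms d ≠ 0 throughout. Hence the two sides are never equal, so the relation holds for every integer in [-1000, 1000].

No counterexample exists.

Answer: True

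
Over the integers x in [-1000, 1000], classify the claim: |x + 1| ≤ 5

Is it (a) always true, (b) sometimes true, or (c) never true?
Holds at x = 0: LHS = |0 + 1| = |1| = 1; 1 ≤ 5 — holds
Fails at x = 5: LHS = |5 + 1| = |6| = 6; 6 ≤ 5 — FAILS
It is satisfied by some integers in the range but not all.

Answer: Sometimes true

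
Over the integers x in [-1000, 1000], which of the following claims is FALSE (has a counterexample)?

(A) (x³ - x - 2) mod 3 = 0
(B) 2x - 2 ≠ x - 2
(A) x = 0: LHS = (0³ - 0 - 2) mod 3 = (-2) mod 3 = 1; 1 = 0 — FAILS
(B) x = 0: LHS = 2·0 - 2 = -2, RHS = 0 - 2 = -2; -2 ≠ -2 — FAILS

Answer: Both A and B are false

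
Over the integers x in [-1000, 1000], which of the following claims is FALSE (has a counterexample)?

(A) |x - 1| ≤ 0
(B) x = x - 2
(A) x = 0: LHS = |0 - 1| = |-1| = 1; 1 ≤ 0 — FAILS
(B) x = 0: RHS = 0 - 2 = -2; 0 = -2 — FAILS

Answer: Both A and B are false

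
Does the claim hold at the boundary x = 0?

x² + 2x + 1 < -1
x = 0: LHS = 0² + 2·0 + 1 = 1; 1 < -1 — FAILS

The relation fails at x = 0, so x = 0 is a counterexample.

Answer: No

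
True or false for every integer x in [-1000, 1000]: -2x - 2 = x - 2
The claim fails at x = 1:
x = 1: LHS = -2·1 - 2 = -4, RHS = 1 - 2 = -1; -4 = -1 — FAILS

Because a single integer refutes it, the statement is false.

Answer: False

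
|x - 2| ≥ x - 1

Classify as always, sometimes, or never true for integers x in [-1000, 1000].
Holds at x = 0: LHS = |0 - 2| = |-2| = 2, RHS = 0 - 1 = -1; 2 ≥ -1 — holds
Fails at x = 2: LHS = |2 - 2| = |0| = 0, RHS = 2 - 1 = 1; 0 ≥ 1 — FAILS
It is satisfied by some integers in the range but not all.

Answer: Sometimes true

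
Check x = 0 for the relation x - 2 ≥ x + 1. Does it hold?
x = 0: LHS = 0 - 2 = -2, RHS = 0 + 1 = 1; -2 ≥ 1 — FAILS

The relation fails at x = 0, so x = 0 is a counterexample.

Answer: No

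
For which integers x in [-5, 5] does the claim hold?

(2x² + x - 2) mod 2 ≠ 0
Holds for: {-5, -3, -1, 1, 3, 5}
Fails for: {-4, -2, 0, 2, 4}

Answer: {-5, -3, -1, 1, 3, 5}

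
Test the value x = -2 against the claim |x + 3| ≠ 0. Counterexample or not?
Substitute x = -2 into the relation:
x = -2: LHS = |(-2) + 3| = |1| = 1; 1 ≠ 0 — holds

The claim holds here, so x = -2 is not a counterexample. (A counterexample exists elsewhere, e.g. x = -3.)

Answer: No, x = -2 is not a counterexample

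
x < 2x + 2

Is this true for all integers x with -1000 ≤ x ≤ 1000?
The claim fails at x = -2:
x = -2: RHS = 2·(-2) + 2 = -2; -2 < -2 — FAILS

Because a single integer refutes it, the statement is false.

Answer: False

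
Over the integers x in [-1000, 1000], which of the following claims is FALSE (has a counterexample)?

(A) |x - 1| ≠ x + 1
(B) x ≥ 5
(A) x = 0: LHS = |0 - 1| = |-1| = 1, RHS = 0 + 1 = 1; 1 ≠ 1 — FAILS
(B) x = 0: 0 ≥ 5 — FAILS

Answer: Both A and B are false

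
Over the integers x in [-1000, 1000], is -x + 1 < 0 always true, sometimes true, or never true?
Holds at x = 2: LHS = -2 + 1 = -1; -1 < 0 — holds
Fails at x = 0: LHS = -0 + 1 = 1; 1 < 0 — FAILS
It is satisfied by some integers in the range but not all.

Answer: Sometimes true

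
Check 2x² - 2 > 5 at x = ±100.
x = 100: LHS = 2·100² - 2 = 19998; 19998 > 5 — holds
x = -100: LHS = 2·(-100)² - 2 = 19998; 19998 > 5 — holds

Answer: Yes, holds for both x = 100 and x = -100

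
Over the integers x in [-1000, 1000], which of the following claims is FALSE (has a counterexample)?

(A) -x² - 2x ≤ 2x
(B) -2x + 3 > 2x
(A) x = -1: LHS = -(-1)² - 2·(-1) = 1, RHS = 2·(-1) = -2; 1 ≤ -2 — FAILS
(B) x = 1: LHS = -2·1 + 3 = 1, RHS = 2·1 = 2; 1 > 2 — FAILS

Answer: Both A and B are false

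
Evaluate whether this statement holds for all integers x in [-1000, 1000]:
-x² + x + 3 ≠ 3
The claim fails at x = 0:
x = 0: LHS = -0² + 0 + 3 = 3; 3 ≠ 3 — FAILS

Because a single integer refutes it, the statement is false.

Answer: False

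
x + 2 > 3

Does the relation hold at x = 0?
x = 0: LHS = 0 + 2 = 2; 2 > 3 — FAILS

The relation fails at x = 0, so x = 0 is a counterexample.

Answer: No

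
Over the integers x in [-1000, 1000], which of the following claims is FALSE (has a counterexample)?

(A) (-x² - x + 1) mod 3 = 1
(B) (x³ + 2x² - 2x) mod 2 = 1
(A) x = 1: LHS = (-1² - 1 + 1) mod 3 = (-1) mod 3 = 2; 2 = 1 — FAILS
(B) x = 0: LHS = (0³ + 2·0² - 2·0) mod 2 = 0 mod 2 = 0; 0 = 1 — FAILS

Answer: Both A and B are false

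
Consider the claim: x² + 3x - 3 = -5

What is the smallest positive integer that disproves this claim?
Testing positive integers:
x = 1: LHS = 1² + 3·1 - 3 = 1; 1 = -5 — FAILS  ← smallest positive counterexample

Answer: x = 1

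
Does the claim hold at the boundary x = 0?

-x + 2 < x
x = 0: LHS = -0 + 2 = 2; 2 < 0 — FAILS

The relation fails at x = 0, so x = 0 is a counterexample.

Answer: No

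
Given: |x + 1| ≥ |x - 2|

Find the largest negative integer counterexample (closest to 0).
Testing negative integers from -1 downward:
x = -1: LHS = |(-1) + 1| = |0| = 0, RHS = |(-1) - 2| = |-3| = 3; 0 ≥ 3 — FAILS  ← closest negative counterexample to 0

Answer: x = -1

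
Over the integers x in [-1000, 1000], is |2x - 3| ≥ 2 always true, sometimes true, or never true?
Holds at x = 0: LHS = |2·0 - 3| = |-3| = 3; 3 ≥ 2 — holds
Fails at x = 1: LHS = |2·1 - 3| = |-1| = 1; 1 ≥ 2 — FAILS
It is satisfied by some integers in the range but not all.

Answer: Sometimes true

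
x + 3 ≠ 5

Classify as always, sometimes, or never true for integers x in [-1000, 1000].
Holds at x = 0: LHS = 0 + 3 = 3; 3 ≠ 5 — holds
Fails at x = 2: LHS = 2 + 3 = 5; 5 ≠ 5 — FAILS
It is satisfied by some integers in the range but not all.

Answer: Sometimes true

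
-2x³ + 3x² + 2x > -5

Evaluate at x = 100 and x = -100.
x = 100: LHS = -2·100³ + 3·100² + 2·100 = -1969800; -1969800 > -5 — FAILS
x = -100: LHS = -2·(-100)³ + 3·(-100)² + 2·(-100) = 2029800; 2029800 > -5 — holds

Answer: Partially: fails for x = 100, holds for x = -100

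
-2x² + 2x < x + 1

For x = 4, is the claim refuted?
Substitute x = 4 into the relation:
x = 4: LHS = -2·4² + 2·4 = -24, RHS = 4 + 1 = 5; -24 < 5 — holds

The relation holds at x = 4, so it is not a counterexample.

Answer: No, x = 4 is not a counterexample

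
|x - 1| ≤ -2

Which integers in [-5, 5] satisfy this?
An absolute value is never negative, so the left side is ≥ 0 for every x, while the right side is -2. Tightest case in [-5, 5] is x = 1:
x = 1: LHS = |1 - 1| = |0| = 0; 0 ≤ -2 — FAILS
Hence LHS − RHS is never zero or negative, i.e. LHS > RHS throughout, so the claimed relation (≤) fails for every integer in [-5, 5].

Answer: None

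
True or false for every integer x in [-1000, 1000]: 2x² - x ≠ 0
The claim fails at x = 0:
x = 0: LHS = 2·0² - 0 = 0; 0 ≠ 0 — FAILS

Because a single integer refutes it, the statement is false.

Answer: False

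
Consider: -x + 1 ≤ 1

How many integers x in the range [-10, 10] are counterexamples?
Counterexamples in [-10, 10]: {-10, -9, -8, -7, -6, -5, -4, -3, -2, -1}.

Counting them gives 10 values.

Answer: 10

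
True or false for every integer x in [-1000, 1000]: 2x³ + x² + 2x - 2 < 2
The claim fails at x = 1:
x = 1: LHS = 2·1³ + 1² + 2·1 - 2 = 3; 3 < 2 — FAILS

Because a single integer refutes it, the statement is false.

Answer: False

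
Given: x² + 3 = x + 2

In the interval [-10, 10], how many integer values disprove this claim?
Counterexamples in [-10, 10]: {-10, -9, -8, -7, -6, -5, -4, -3, -2, -1, 0, 1, 2, 3, 4, 5, 6, 7, 8, 9, 10}.

Counting them gives 21 values.

Answer: 21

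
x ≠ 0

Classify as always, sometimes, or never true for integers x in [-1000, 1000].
Holds at x = 1: 1 ≠ 0 — holds
Fails at x = 0: 0 ≠ 0 — FAILS
It is satisfied by some integers in the range but not all.

Answer: Sometimes true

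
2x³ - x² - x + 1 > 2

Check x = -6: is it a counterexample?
Substitute x = -6 into the relation:
x = -6: LHS = 2·(-6)³ - (-6)² - (-6) + 1 = -461; -461 > 2 — FAILS

Since the claim fails at x = -6, this value is a counterexample.

Answer: Yes, x = -6 is a counterexample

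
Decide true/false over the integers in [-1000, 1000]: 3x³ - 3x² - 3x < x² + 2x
The claim fails at x = 0:
x = 0: LHS = 3·0³ - 3·0² - 3·0 = 0, RHS = 0² + 2·0 = 0; 0 < 0 — FAILS

Because a single integer refutes it, the statement is false.

Answer: False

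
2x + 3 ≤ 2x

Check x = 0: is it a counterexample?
Substitute x = 0 into the relation:
x = 0: LHS = 2·0 + 3 = 3, RHS = 2·0 = 0; 3 ≤ 0 — FAILS

Since the claim fails at x = 0, this value is a counterexample.

Answer: Yes, x = 0 is a counterexample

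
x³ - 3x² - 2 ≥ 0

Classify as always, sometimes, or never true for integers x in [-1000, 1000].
Holds at x = 4: LHS = 4³ - 3·4² - 2 = 14; 14 ≥ 0 — holds
Fails at x = 0: LHS = 0³ - 3·0² - 2 = -2; -2 ≥ 0 — FAILS
It is satisfied by some integers in the range but not all.

Answer: Sometimes true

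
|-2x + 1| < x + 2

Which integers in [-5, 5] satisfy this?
Holds for: {0, 1, 2}
Fails for: {-5, -4, -3, -2, -1, 3, 4, 5}

Answer: {0, 1, 2}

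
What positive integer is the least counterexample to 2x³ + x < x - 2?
Testing positive integers:
x = 1: LHS = 2·1³ + 1 = 3, RHS = 1 - 2 = -1; 3 < -1 — FAILS  ← smallest positive counterexample

Answer: x = 1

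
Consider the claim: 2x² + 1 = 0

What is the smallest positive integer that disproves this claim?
Testing positive integers:
x = 1: LHS = 2·1² + 1 = 3; 3 = 0 — FAILS  ← smallest positive counterexample

Answer: x = 1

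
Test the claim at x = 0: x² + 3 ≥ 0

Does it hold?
x = 0: LHS = 0² + 3 = 3; 3 ≥ 0 — holds

The relation is satisfied at x = 0.

Answer: Yes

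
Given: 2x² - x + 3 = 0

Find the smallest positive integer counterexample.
Testing positive integers:
x = 1: LHS = 2·1² - 1 + 3 = 4; 4 = 0 — FAILS  ← smallest positive counterexample

Answer: x = 1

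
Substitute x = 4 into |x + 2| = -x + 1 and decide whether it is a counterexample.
Substitute x = 4 into the relation:
x = 4: LHS = |4 + 2| = |6| = 6, RHS = -4 + 1 = -3; 6 = -3 — FAILS

Since the claim fails at x = 4, this value is a counterexample.

Answer: Yes, x = 4 is a counterexample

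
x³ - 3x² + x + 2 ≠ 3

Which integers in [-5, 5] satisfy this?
Track d = LHS − RHS over the integers in [-5, 5]. Equality would need d = 0, but d changes sign only between consecutive integers, jumping over 0:
x = 2: LHS = 2³ - 3·2² + 2 + 2 = 0; 0 ≠ 3 — holds  (d = -3)
x = 3: LHS = 3³ - 3·3² + 3 + 2 = 5; 5 ≠ 3 — holds  (d = 2)
Away from these crossings d keeps a constant sign, and checking every integer in [-5, 5] confirms d ≠ 0 throughout. Hence the two sides are never equal, so the relation holds for every integer in [-5, 5].

Answer: All integers in [-5, 5]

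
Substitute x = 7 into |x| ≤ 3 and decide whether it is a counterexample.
Substitute x = 7 into the relation:
x = 7: LHS = |7| = 7; 7 ≤ 3 — FAILS

Since the claim fails at x = 7, this value is a counterexample.

Answer: Yes, x = 7 is a counterexample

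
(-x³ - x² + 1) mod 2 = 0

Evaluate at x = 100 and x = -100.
x = 100: LHS = (-100³ - 100² + 1) mod 2 = (-1009999) mod 2 = 1; 1 = 0 — FAILS
x = -100: LHS = (-(-100)³ - (-100)² + 1) mod 2 = 990001 mod 2 = 1; 1 = 0 — FAILS

Answer: No, fails for both x = 100 and x = -100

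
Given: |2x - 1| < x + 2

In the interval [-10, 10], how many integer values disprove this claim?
Counterexamples in [-10, 10]: {-10, -9, -8, -7, -6, -5, -4, -3, -2, -1, 3, 4, 5, 6, 7, 8, 9, 10}.

Counting them gives 18 values.

Answer: 18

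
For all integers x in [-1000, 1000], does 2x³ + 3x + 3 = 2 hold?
The claim fails at x = 0:
x = 0: LHS = 2·0³ + 3·0 + 3 = 3; 3 = 2 — FAILS

Because a single integer refutes it, the statement is false.

Answer: False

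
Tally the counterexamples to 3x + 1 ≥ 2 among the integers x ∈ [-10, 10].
Counterexamples in [-10, 10]: {-10, -9, -8, -7, -6, -5, -4, -3, -2, -1, 0}.

Counting them gives 11 values.

Answer: 11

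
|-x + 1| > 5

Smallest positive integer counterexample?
Testing positive integers:
x = 1: LHS = |-1 + 1| = |0| = 0; 0 > 5 — FAILS  ← smallest positive counterexample

Answer: x = 1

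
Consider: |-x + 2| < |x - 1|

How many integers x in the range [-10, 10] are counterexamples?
Counterexamples in [-10, 10]: {-10, -9, -8, -7, -6, -5, -4, -3, -2, -1, 0, 1}.

Counting them gives 12 values.

Answer: 12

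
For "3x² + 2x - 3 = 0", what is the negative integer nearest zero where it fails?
Testing negative integers from -1 downward:
x = -1: LHS = 3·(-1)² + 2·(-1) - 3 = -2; -2 = 0 — FAILS  ← closest negative counterexample to 0

Answer: x = -1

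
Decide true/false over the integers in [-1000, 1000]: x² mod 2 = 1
The claim fails at x = 0:
x = 0: LHS = (0²) mod 2 = 0 mod 2 = 0; 0 = 1 — FAILS

Because a single integer refutes it, the statement is false.

Answer: False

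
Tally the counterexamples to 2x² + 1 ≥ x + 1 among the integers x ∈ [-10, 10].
Over all integers in [-10, 10], LHS − RHS is smallest at x = 0, where it equals 0:
x = 0: LHS = 2·0² + 1 = 1, RHS = 0 + 1 = 1; 1 ≥ 1 — holds
At the ends of the range:
x = -10: LHS = 2·(-10)² + 1 = 201, RHS = (-10) + 1 = -9; 201 ≥ -9 — holds
x = 10: LHS = 2·10² + 1 = 201, RHS = 10 + 1 = 11; 201 ≥ 11 — holds
Hence LHS − RHS is never negative, i.e. LHS ≥ RHS throughout, so the relation holds for every integer in [-10, 10].

No counterexample appears in that range.

Answer: 0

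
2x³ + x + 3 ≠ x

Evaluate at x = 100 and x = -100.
x = 100: LHS = 2·100³ + 100 + 3 = 2000103; 2000103 ≠ 100 — holds
x = -100: LHS = 2·(-100)³ + (-100) + 3 = -2000097; -2000097 ≠ -100 — holds

Answer: Yes, holds for both x = 100 and x = -100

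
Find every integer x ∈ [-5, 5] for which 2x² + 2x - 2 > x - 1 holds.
Holds for: {-5, -4, -3, -2, 1, 2, 3, 4, 5}
Fails for: {-1, 0}

Answer: {-5, -4, -3, -2, 1, 2, 3, 4, 5}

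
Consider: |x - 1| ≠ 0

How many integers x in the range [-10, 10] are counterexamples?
Counterexamples in [-10, 10]: {1}.

Counting them gives 1 values.

Answer: 1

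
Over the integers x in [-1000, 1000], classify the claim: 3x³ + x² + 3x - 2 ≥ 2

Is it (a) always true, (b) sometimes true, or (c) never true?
Holds at x = 1: LHS = 3·1³ + 1² + 3·1 - 2 = 5; 5 ≥ 2 — holds
Fails at x = 0: LHS = 3·0³ + 0² + 3·0 - 2 = -2; -2 ≥ 2 — FAILS
It is satisfied by some integers in the range but not all.

Answer: Sometimes true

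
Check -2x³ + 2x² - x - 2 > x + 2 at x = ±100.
x = 100: LHS = -2·100³ + 2·100² - 100 - 2 = -1980102, RHS = 100 + 2 = 102; -1980102 > 102 — FAILS
x = -100: LHS = -2·(-100)³ + 2·(-100)² - (-100) - 2 = 2020098, RHS = (-100) + 2 = -98; 2020098 > -98 — holds

Answer: Partially: fails for x = 100, holds for x = -100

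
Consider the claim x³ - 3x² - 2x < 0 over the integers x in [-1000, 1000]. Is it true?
The claim fails at x = 0:
x = 0: LHS = 0³ - 3·0² - 2·0 = 0; 0 < 0 — FAILS

Because a single integer refutes it, the statement is false.

Answer: False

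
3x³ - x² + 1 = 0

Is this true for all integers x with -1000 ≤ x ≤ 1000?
The claim fails at x = 0:
x = 0: LHS = 3·0³ - 0² + 1 = 1; 1 = 0 — FAILS

Because a single integer refutes it, the statement is false.

Answer: False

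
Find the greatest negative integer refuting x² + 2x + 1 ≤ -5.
Testing negative integers from -1 downward:
x = -1: LHS = (-1)² + 2·(-1) + 1 = 0; 0 ≤ -5 — FAILS  ← closest negative counterexample to 0

Answer: x = -1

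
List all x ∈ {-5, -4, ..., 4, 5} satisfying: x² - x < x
Holds for: {1}
Fails for: {-5, -4, -3, -2, -1, 0, 2, 3, 4, 5}

Answer: {1}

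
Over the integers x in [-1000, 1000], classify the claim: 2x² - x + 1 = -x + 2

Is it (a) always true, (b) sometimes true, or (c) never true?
Track d = LHS − RHS over the integers in [-1000, 1000]. Equality would need d = 0, but d changes sign only between consecutive integers, jumping over 0:
x = -1: LHS = 2·(-1)² - (-1) + 1 = 4, RHS = -(-1) + 2 = 3; 4 = 3 — FAILS  (d = 1)
x = 0: LHS = 2·0² - 0 + 1 = 1, RHS = -0 + 2 = 2; 1 = 2 — FAILS  (d = -1)
x = 0: LHS = 2·0² - 0 + 1 = 1, RHS = -0 + 2 = 2; 1 = 2 — FAILS  (d = -1)
x = 1: LHS = 2·1² - 1 + 1 = 2, RHS = -1 + 2 = 1; 2 = 1 — FAILS  (d = 1)
Away from these crossings d keeps a constant sign, and checking every integer in [-1000, 1000] confirms d ≠ 0 throughout. Hence the two sides are never equal, so the claimed relation (=) fails for every integer in [-1000, 1000].

No integer in the range satisfies it.

Answer: Never true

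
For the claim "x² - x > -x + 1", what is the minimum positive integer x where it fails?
Testing positive integers:
x = 1: LHS = 1² - 1 = 0, RHS = -1 + 1 = 0; 0 > 0 — FAILS  ← smallest positive counterexample

Answer: x = 1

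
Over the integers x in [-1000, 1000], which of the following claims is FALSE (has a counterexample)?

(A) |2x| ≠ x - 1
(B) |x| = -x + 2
(A) Over all integers in [-1000, 1000], LHS − RHS is always positive; it is smallest at x = 0, where it equals 1:
x = 0: LHS = |2·0| = |0| = 0, RHS = 0 - 1 = -1; 0 ≠ -1 — holds
At the ends of the range:
x = -1000: LHS = |2·(-1000)| = |-2000| = 2000, RHS = (-1000) - 1 = -1001; 2000 ≠ -1001 — holds
x = 1000: LHS = |2·1000| = |2000| = 2000, RHS = 1000 - 1 = 999; 2000 ≠ 999 — holds
Hence LHS − RHS is never 0, i.e. the two sides are never equal, so the relation holds for every integer in [-1000, 1000].

(B) x = 0: LHS = |0| = 0, RHS = -0 + 2 = 2; 0 = 2 — FAILS

Only (B) has a counterexample.

Answer: B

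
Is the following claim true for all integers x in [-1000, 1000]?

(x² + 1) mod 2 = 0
The claim fails at x = 0:
x = 0: LHS = (0² + 1) mod 2 = 1 mod 2 = 1; 1 = 0 — FAILS

Because a single integer refutes it, the statement is false.

Answer: False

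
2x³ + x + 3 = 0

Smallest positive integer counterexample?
Testing positive integers:
x = 1: LHS = 2·1³ + 1 + 3 = 6; 6 = 0 — FAILS  ← smallest positive counterexample

Answer: x = 1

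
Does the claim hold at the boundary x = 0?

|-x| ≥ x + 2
x = 0: LHS = |-0| = |0| = 0, RHS = 0 + 2 = 2; 0 ≥ 2 — FAILS

The relation fails at x = 0, so x = 0 is a counterexample.

Answer: No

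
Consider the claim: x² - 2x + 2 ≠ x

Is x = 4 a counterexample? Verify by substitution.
Substitute x = 4 into the relation:
x = 4: LHS = 4² - 2·4 + 2 = 10; 10 ≠ 4 — holds

The claim holds here, so x = 4 is not a counterexample. (A counterexample exists elsewhere, e.g. x = 1.)

Answer: No, x = 4 is not a counterexample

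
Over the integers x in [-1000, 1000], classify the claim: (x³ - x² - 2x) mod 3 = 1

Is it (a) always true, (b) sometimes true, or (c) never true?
Holds at x = 1: LHS = (1³ - 1² - 2·1) mod 3 = (-2) mod 3 = 1; 1 = 1 — holds
Fails at x = 0: LHS = (0³ - 0² - 2·0) mod 3 = 0 mod 3 = 0; 0 = 1 — FAILS
It is satisfied by some integers in the range but not all.

Answer: Sometimes true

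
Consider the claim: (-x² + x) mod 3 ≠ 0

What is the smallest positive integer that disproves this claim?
Testing positive integers:
x = 1: LHS = (-1² + 1) mod 3 = 0 mod 3 = 0; 0 ≠ 0 — FAILS  ← smallest positive counterexample

Answer: x = 1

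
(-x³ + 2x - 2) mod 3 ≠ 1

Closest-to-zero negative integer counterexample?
Testing negative integers from -1 downward:
x = -1: LHS = (-(-1)³ + 2·(-1) - 2) mod 3 = (-3) mod 3 = 0; 0 ≠ 1 — holds
x = -2: LHS = (-(-2)³ + 2·(-2) - 2) mod 3 = 2 mod 3 = 2; 2 ≠ 1 — holds
x = -3: LHS = (-(-3)³ + 2·(-3) - 2) mod 3 = 19 mod 3 = 1; 1 ≠ 1 — FAILS  ← closest negative counterexample to 0

Answer: x = -3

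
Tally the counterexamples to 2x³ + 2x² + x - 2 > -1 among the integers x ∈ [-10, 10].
Counterexamples in [-10, 10]: {-10, -9, -8, -7, -6, -5, -4, -3, -2, -1, 0}.

Counting them gives 11 values.

Answer: 11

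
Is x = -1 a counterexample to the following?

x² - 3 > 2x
Substitute x = -1 into the relation:
x = -1: LHS = (-1)² - 3 = -2, RHS = 2·(-1) = -2; -2 > -2 — FAILS

Since the claim fails at x = -1, this value is a counterexample.

Answer: Yes, x = -1 is a counterexample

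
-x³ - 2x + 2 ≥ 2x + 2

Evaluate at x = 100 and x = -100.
x = 100: LHS = -100³ - 2·100 + 2 = -1000198, RHS = 2·100 + 2 = 202; -1000198 ≥ 202 — FAILS
x = -100: LHS = -(-100)³ - 2·(-100) + 2 = 1000202, RHS = 2·(-100) + 2 = -198; 1000202 ≥ -198 — holds

Answer: Partially: fails for x = 100, holds for x = -100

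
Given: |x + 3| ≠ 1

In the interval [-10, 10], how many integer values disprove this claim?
Counterexamples in [-10, 10]: {-4, -2}.

Counting them gives 2 values.

Answer: 2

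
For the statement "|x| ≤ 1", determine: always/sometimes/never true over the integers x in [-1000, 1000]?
Holds at x = 0: LHS = |0| = 0; 0 ≤ 1 — holds
Fails at x = 2: LHS = |2| = 2; 2 ≤ 1 — FAILS
It is satisfied by some integers in the range but not all.

Answer: Sometimes true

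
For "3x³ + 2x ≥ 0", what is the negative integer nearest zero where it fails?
Testing negative integers from -1 downward:
x = -1: LHS = 3·(-1)³ + 2·(-1) = -5; -5 ≥ 0 — FAILS  ← closest negative counterexample to 0

Answer: x = -1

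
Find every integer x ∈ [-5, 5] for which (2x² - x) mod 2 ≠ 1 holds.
Holds for: {-4, -2, 0, 2, 4}
Fails for: {-5, -3, -1, 1, 3, 5}

Answer: {-4, -2, 0, 2, 4}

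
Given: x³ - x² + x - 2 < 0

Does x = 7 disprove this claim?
Substitute x = 7 into the relation:
x = 7: LHS = 7³ - 7² + 7 - 2 = 299; 299 < 0 — FAILS

Since the claim fails at x = 7, this value is a counterexample.

Answer: Yes, x = 7 is a counterexample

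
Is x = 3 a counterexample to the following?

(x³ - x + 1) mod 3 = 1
Substitute x = 3 into the relation:
x = 3: LHS = (3³ - 3 + 1) mod 3 = 25 mod 3 = 1; 1 = 1 — holds

The relation holds at x = 3, so it is not a counterexample.

Answer: No, x = 3 is not a counterexample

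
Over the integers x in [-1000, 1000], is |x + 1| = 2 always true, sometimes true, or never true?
Holds at x = 1: LHS = |1 + 1| = |2| = 2; 2 = 2 — holds
Fails at x = 0: LHS = |0 + 1| = |1| = 1; 1 = 2 — FAILS
It is satisfied by some integers in the range but not all.

Answer: Sometimes true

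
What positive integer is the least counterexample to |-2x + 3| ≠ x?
Testing positive integers:
x = 1: LHS = |-2·1 + 3| = |1| = 1; 1 ≠ 1 — FAILS  ← smallest positive counterexample

Answer: x = 1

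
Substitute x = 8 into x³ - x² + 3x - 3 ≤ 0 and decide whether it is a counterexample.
Substitute x = 8 into the relation:
x = 8: LHS = 8³ - 8² + 3·8 - 3 = 469; 469 ≤ 0 — FAILS

Since the claim fails at x = 8, this value is a counterexample.

Answer: Yes, x = 8 is a counterexample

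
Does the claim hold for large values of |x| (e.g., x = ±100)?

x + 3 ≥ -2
x = 100: LHS = 100 + 3 = 103; 103 ≥ -2 — holds
x = -100: LHS = (-100) + 3 = -97; -97 ≥ -2 — FAILS

Answer: Partially: holds for x = 100, fails for x = -100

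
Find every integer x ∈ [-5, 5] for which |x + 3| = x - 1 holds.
Over all integers in [-5, 5], LHS − RHS is always positive; it is smallest at x = 0, where it equals 4:
x = 0: LHS = |0 + 3| = |3| = 3, RHS = 0 - 1 = -1; 3 = -1 — FAILS
At the ends of the range:
x = -5: LHS = |(-5) + 3| = |-2| = 2, RHS = (-5) - 1 = -6; 2 = -6 — FAILS
x = 5: LHS = |5 + 3| = |8| = 8, RHS = 5 - 1 = 4; 8 = 4 — FAILS
Hence LHS − RHS is never 0, i.e. the two sides are never equal, so the claimed relation (=) fails for every integer in [-5, 5].

Answer: None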